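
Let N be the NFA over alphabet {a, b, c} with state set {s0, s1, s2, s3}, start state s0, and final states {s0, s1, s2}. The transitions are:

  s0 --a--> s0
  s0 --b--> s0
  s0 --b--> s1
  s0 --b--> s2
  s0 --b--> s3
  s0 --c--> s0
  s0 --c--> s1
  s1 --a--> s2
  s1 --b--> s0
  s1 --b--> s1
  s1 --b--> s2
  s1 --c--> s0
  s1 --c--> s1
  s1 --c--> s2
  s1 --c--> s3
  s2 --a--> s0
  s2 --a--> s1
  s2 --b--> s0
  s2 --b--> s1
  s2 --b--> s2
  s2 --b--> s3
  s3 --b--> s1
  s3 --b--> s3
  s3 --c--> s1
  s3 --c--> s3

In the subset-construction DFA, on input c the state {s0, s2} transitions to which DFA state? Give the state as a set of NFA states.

δ(s0,c) = {s0, s1}; δ(s2,c) = ∅.
Union: {s0, s1}.

{s0, s1}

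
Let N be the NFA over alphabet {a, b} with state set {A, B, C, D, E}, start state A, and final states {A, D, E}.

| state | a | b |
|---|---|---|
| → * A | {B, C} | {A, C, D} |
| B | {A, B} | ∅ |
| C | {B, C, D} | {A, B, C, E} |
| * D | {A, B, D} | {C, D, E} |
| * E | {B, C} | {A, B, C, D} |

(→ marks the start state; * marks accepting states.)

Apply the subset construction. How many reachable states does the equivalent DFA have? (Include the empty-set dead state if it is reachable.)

6

Start state of the DFA: {A}.
{A} --a--> {B, C}  [new]
{A} --b--> {A, C, D}  [new]
{B, C} --a--> {A, B, C, D}  [new]
{B, C} --b--> {A, B, C, E}  [new]
{A, C, D} --a--> {A, B, C, D}  [seen]
{A, C, D} --b--> {A, B, C, D, E}  [new]
{A, B, C, D} --a--> {A, B, C, D}  [seen]
{A, B, C, D} --b--> {A, B, C, D, E}  [seen]
{A, B, C, E} --a--> {A, B, C, D}  [seen]
{A, B, C, E} --b--> {A, B, C, D, E}  [seen]
{A, B, C, D, E} --a--> {A, B, C, D}  [seen]
{A, B, C, D, E} --b--> {A, B, C, D, E}  [seen]
Reachable DFA states: {A}, {B, C}, {A, C, D}, {A, B, C, D}, {A, B, C, E}, {A, B, C, D, E}.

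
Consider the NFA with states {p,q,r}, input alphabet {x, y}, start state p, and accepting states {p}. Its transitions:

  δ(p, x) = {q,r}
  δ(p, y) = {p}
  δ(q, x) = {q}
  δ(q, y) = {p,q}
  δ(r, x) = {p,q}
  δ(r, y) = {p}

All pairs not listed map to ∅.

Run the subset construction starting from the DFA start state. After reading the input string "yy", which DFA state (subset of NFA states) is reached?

Start: {p}.
δ(p,y) = {p}.
Union: {p}.
After y: {p}.
δ(p,y) = {p}.
Union: {p}.
After y: {p}.

{p}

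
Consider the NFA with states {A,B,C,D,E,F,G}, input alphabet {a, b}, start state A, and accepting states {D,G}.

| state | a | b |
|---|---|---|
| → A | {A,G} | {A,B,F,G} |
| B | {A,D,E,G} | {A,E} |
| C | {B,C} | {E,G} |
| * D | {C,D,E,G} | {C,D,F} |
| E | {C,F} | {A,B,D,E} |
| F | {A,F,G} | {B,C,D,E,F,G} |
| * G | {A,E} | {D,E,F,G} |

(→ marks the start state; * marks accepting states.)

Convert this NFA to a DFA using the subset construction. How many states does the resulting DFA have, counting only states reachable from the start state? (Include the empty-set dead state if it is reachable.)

Start state of the DFA: {A}.
{A} --a--> {A,G}  [new]
{A} --b--> {A,B,F,G}  [new]
{A,G} --a--> {A,E,G}  [new]
{A,G} --b--> {A,B,D,E,F,G}  [new]
{A,B,F,G} --a--> {A,D,E,F,G}  [new]
{A,B,F,G} --b--> {A,B,C,D,E,F,G}  [new]
{A,E,G} --a--> {A,C,E,F,G}  [new]
{A,E,G} --b--> {A,B,D,E,F,G}  [seen]
{A,B,D,E,F,G} --a--> {A,C,D,E,F,G}  [new]
{A,B,D,E,F,G} --b--> {A,B,C,D,E,F,G}  [seen]
{A,D,E,F,G} --a--> {A,C,D,E,F,G}  [seen]
{A,D,E,F,G} --b--> {A,B,C,D,E,F,G}  [seen]
{A,B,C,D,E,F,G} --a--> {A,B,C,D,E,F,G}  [seen]
{A,B,C,D,E,F,G} --b--> {A,B,C,D,E,F,G}  [seen]
{A,C,E,F,G} --a--> {A,B,C,E,F,G}  [new]
{A,C,E,F,G} --b--> {A,B,C,D,E,F,G}  [seen]
{A,C,D,E,F,G} --a--> {A,B,C,D,E,F,G}  [seen]
{A,C,D,E,F,G} --b--> {A,B,C,D,E,F,G}  [seen]
{A,B,C,E,F,G} --a--> {A,B,C,D,E,F,G}  [seen]
{A,B,C,E,F,G} --b--> {A,B,C,D,E,F,G}  [seen]
Reachable DFA states: {A}, {A,G}, {A,B,F,G}, {A,E,G}, {A,B,D,E,F,G}, {A,D,E,F,G}, {A,B,C,D,E,F,G}, {A,C,E,F,G}, {A,C,D,E,F,G}, {A,B,C,E,F,G}.

10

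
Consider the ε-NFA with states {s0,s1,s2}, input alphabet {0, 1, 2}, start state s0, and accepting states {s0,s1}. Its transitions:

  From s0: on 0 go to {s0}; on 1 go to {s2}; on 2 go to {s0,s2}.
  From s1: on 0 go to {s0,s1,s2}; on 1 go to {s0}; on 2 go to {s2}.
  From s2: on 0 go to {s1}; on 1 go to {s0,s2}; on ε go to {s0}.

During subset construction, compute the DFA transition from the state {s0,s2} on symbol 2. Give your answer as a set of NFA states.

{s0,s2}

δ(s0,2) = {s0,s2}; δ(s2,2) = ∅.
Union: {s0,s2}.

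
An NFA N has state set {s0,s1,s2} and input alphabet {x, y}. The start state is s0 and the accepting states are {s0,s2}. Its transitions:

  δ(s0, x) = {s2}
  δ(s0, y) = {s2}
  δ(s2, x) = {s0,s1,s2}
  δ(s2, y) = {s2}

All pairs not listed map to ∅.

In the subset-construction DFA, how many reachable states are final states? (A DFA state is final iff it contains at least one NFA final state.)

Start state of the DFA: {s0}.
{s0} --x--> {s2}  [new]
{s0} --y--> {s2}  [seen]
{s2} --x--> {s0,s1,s2}  [new]
{s2} --y--> {s2}  [seen]
{s0,s1,s2} --x--> {s0,s1,s2}  [seen]
{s0,s1,s2} --y--> {s2}  [seen]
Reachable DFA states: {s0}, {s2}, {s0,s1,s2}.
Accepting DFA states (contain an NFA accepting state): {s0}, {s2}, {s0,s1,s2}.

3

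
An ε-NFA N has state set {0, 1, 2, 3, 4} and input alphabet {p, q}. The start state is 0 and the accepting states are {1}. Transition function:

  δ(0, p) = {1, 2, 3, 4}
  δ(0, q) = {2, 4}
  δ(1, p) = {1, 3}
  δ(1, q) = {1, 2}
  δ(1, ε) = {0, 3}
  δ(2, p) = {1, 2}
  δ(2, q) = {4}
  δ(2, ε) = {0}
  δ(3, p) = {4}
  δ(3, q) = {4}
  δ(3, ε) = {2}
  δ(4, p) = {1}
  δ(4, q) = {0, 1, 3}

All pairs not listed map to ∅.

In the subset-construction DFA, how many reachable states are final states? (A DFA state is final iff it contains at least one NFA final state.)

Start state of the DFA: {0} (ε-closure of the NFA start).
{0} --p--> {0, 1, 2, 3, 4}  [new]
{0} --q--> {0, 2, 4}  [new]
{0, 1, 2, 3, 4} --p--> {0, 1, 2, 3, 4}  [seen]
{0, 1, 2, 3, 4} --q--> {0, 1, 2, 3, 4}  [seen]
{0, 2, 4} --p--> {0, 1, 2, 3, 4}  [seen]
{0, 2, 4} --q--> {0, 1, 2, 3, 4}  [seen]
Reachable DFA states: {0}, {0, 1, 2, 3, 4}, {0, 2, 4}.
Accepting DFA states (contain an NFA accepting state): {0, 1, 2, 3, 4}.

1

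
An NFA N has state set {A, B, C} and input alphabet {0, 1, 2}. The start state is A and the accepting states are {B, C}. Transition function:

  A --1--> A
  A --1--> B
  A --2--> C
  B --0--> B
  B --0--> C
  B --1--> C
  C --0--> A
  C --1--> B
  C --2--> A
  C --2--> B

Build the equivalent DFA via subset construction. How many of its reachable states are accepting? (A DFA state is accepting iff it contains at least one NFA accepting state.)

Start state of the DFA: {A}.
{A} --0--> ∅  [new]
{A} --1--> {A, B}  [new]
{A} --2--> {C}  [new]
∅ --0--> ∅  [seen]
∅ --1--> ∅  [seen]
∅ --2--> ∅  [seen]
{A, B} --0--> {B, C}  [new]
{A, B} --1--> {A, B, C}  [new]
{A, B} --2--> {C}  [seen]
{C} --0--> {A}  [seen]
{C} --1--> {B}  [new]
{C} --2--> {A, B}  [seen]
{B, C} --0--> {A, B, C}  [seen]
{B, C} --1--> {B, C}  [seen]
{B, C} --2--> {A, B}  [seen]
{A, B, C} --0--> {A, B, C}  [seen]
{A, B, C} --1--> {A, B, C}  [seen]
{A, B, C} --2--> {A, B, C}  [seen]
{B} --0--> {B, C}  [seen]
{B} --1--> {C}  [seen]
{B} --2--> ∅  [seen]
Reachable DFA states: {A}, ∅, {A, B}, {C}, {B, C}, {A, B, C}, {B}.
Accepting DFA states (contain an NFA accepting state): {A, B}, {C}, {B, C}, {A, B, C}, {B}.

5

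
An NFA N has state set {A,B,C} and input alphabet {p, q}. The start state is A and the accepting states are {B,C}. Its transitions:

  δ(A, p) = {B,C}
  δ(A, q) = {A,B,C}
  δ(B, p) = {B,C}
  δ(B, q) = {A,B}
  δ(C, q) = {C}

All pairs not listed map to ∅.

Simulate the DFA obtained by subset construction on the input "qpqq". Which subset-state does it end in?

Start: {A}.
δ(A,q) = {A,B,C}.
Union: {A,B,C}.
After q: {A,B,C}.
δ(A,p) = {B,C}; δ(B,p) = {B,C}; δ(C,p) = ∅.
Union: {B,C}.
After p: {B,C}.
δ(B,q) = {A,B}; δ(C,q) = {C}.
Union: {A,B,C}.
After q: {A,B,C}.
δ(A,q) = {A,B,C}; δ(B,q) = {A,B}; δ(C,q) = {C}.
Union: {A,B,C}.
After q: {A,B,C}.

{A,B,C}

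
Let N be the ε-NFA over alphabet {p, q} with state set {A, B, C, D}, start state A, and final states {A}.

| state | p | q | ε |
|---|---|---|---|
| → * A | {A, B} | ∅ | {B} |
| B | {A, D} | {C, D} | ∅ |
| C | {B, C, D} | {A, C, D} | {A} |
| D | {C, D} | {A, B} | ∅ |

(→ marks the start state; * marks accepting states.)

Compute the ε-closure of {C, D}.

Begin with {C, D}.
C →ε {A}; add A.
A →ε {B}; add B.
ε-closure = {A, B, C, D}.

{A, B, C, D}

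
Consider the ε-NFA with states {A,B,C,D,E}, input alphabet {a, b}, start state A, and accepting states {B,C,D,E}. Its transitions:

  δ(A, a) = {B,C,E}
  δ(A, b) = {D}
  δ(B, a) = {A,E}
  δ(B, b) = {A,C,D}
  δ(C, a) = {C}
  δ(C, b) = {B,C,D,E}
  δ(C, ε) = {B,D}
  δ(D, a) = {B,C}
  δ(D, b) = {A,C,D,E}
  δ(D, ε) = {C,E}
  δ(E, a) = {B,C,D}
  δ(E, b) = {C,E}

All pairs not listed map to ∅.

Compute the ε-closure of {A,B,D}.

{A,B,C,D,E}

Begin with {A,B,D}.
D →ε {C,E}; add C, E.
ε-closure = {A,B,C,D,E}.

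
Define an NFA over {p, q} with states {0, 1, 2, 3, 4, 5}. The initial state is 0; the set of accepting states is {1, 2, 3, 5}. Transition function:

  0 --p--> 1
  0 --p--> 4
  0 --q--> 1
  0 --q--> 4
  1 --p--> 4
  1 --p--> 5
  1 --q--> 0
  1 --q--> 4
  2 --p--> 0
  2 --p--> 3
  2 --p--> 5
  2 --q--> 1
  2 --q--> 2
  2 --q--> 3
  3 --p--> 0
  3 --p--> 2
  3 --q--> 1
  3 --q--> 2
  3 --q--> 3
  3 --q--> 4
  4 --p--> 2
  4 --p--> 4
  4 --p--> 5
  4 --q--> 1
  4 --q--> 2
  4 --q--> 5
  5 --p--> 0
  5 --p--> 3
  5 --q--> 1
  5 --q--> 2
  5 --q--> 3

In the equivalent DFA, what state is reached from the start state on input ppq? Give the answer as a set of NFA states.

Start: {0}.
δ(0,p) = {1, 4}.
Union: {1, 4}.
After p: {1, 4}.
δ(1,p) = {4, 5}; δ(4,p) = {2, 4, 5}.
Union: {2, 4, 5}.
After p: {2, 4, 5}.
δ(2,q) = {1, 2, 3}; δ(4,q) = {1, 2, 5}; δ(5,q) = {1, 2, 3}.
Union: {1, 2, 3, 5}.
After q: {1, 2, 3, 5}.

{1, 2, 3, 5}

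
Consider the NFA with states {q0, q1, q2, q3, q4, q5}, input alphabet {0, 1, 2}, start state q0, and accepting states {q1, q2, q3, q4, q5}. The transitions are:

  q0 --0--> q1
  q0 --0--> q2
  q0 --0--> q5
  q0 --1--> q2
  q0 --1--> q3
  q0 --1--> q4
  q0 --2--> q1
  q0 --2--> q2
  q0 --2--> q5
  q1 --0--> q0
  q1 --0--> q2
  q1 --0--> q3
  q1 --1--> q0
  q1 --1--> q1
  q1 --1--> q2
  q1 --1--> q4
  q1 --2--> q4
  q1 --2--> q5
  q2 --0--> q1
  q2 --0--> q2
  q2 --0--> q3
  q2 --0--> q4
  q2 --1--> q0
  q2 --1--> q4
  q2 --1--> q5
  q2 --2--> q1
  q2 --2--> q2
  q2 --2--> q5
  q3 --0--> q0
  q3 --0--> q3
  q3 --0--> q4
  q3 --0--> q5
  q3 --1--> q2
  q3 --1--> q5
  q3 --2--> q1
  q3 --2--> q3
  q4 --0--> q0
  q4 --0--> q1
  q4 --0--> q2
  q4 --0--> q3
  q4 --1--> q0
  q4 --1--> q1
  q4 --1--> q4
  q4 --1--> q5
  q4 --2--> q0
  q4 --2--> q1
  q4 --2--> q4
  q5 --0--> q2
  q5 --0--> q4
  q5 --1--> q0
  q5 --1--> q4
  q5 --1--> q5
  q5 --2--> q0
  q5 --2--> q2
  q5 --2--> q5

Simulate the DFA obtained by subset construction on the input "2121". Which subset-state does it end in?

Start: {q0}.
δ(q0,2) = {q1, q2, q5}.
Union: {q1, q2, q5}.
After 2: {q1, q2, q5}.
δ(q1,1) = {q0, q1, q2, q4}; δ(q2,1) = {q0, q4, q5}; δ(q5,1) = {q0, q4, q5}.
Union: {q0, q1, q2, q4, q5}.
After 1: {q0, q1, q2, q4, q5}.
δ(q0,2) = {q1, q2, q5}; δ(q1,2) = {q4, q5}; δ(q2,2) = {q1, q2, q5}; δ(q4,2) = {q0, q1, q4}; δ(q5,2) = {q0, q2, q5}.
Union: {q0, q1, q2, q4, q5}.
After 2: {q0, q1, q2, q4, q5}.
δ(q0,1) = {q2, q3, q4}; δ(q1,1) = {q0, q1, q2, q4}; δ(q2,1) = {q0, q4, q5}; δ(q4,1) = {q0, q1, q4, q5}; δ(q5,1) = {q0, q4, q5}.
Union: {q0, q1, q2, q3, q4, q5}.
After 1: {q0, q1, q2, q3, q4, q5}.

{q0, q1, q2, q3, q4, q5}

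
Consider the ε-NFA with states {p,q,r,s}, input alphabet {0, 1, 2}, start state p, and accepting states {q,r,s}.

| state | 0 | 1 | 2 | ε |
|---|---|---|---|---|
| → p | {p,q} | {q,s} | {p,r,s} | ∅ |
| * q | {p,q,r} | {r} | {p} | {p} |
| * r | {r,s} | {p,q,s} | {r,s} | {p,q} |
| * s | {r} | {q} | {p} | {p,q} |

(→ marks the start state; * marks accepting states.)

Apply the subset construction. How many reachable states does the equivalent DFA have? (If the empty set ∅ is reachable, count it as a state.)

Start state of the DFA: {p} (ε-closure of the NFA start).
{p} --0--> {p,q}  [new]
{p} --1--> {p,q,s}  [new]
{p} --2--> {p,q,r,s}  [new]
{p,q} --0--> {p,q,r}  [new]
{p,q} --1--> {p,q,r,s}  [seen]
{p,q} --2--> {p,q,r,s}  [seen]
{p,q,s} --0--> {p,q,r}  [seen]
{p,q,s} --1--> {p,q,r,s}  [seen]
{p,q,s} --2--> {p,q,r,s}  [seen]
{p,q,r,s} --0--> {p,q,r,s}  [seen]
{p,q,r,s} --1--> {p,q,r,s}  [seen]
{p,q,r,s} --2--> {p,q,r,s}  [seen]
{p,q,r} --0--> {p,q,r,s}  [seen]
{p,q,r} --1--> {p,q,r,s}  [seen]
{p,q,r} --2--> {p,q,r,s}  [seen]
Reachable DFA states: {p}, {p,q}, {p,q,s}, {p,q,r,s}, {p,q,r}.

5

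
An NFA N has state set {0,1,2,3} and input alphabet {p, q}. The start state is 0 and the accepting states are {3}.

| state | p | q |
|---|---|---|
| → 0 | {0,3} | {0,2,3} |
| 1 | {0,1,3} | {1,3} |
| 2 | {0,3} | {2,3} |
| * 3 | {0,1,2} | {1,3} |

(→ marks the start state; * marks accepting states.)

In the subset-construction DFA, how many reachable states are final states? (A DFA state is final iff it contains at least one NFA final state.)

Start state of the DFA: {0}.
{0} --p--> {0,3}  [new]
{0} --q--> {0,2,3}  [new]
{0,3} --p--> {0,1,2,3}  [new]
{0,3} --q--> {0,1,2,3}  [seen]
{0,2,3} --p--> {0,1,2,3}  [seen]
{0,2,3} --q--> {0,1,2,3}  [seen]
{0,1,2,3} --p--> {0,1,2,3}  [seen]
{0,1,2,3} --q--> {0,1,2,3}  [seen]
Reachable DFA states: {0}, {0,3}, {0,2,3}, {0,1,2,3}.
Accepting DFA states (contain an NFA accepting state): {0,3}, {0,2,3}, {0,1,2,3}.

3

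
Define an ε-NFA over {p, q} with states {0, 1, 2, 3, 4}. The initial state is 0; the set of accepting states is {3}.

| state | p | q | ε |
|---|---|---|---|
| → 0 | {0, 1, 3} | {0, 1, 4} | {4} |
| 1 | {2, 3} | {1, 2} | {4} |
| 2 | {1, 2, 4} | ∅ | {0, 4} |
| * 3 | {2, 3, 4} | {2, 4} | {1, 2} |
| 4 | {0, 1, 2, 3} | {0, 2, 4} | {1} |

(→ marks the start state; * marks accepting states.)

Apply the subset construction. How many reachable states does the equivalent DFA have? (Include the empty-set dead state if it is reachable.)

3

Start state of the DFA: {0, 1, 4} (ε-closure of the NFA start).
{0, 1, 4} --p--> {0, 1, 2, 3, 4}  [new]
{0, 1, 4} --q--> {0, 1, 2, 4}  [new]
{0, 1, 2, 3, 4} --p--> {0, 1, 2, 3, 4}  [seen]
{0, 1, 2, 3, 4} --q--> {0, 1, 2, 4}  [seen]
{0, 1, 2, 4} --p--> {0, 1, 2, 3, 4}  [seen]
{0, 1, 2, 4} --q--> {0, 1, 2, 4}  [seen]
Reachable DFA states: {0, 1, 4}, {0, 1, 2, 3, 4}, {0, 1, 2, 4}.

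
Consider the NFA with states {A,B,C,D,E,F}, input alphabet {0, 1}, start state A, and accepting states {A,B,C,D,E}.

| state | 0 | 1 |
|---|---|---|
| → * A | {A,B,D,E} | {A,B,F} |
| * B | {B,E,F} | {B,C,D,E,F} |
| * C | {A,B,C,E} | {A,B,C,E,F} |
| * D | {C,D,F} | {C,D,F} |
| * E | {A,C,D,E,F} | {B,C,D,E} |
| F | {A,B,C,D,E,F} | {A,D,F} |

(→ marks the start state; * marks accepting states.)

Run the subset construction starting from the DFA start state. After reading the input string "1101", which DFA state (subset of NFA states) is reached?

Start: {A}.
δ(A,1) = {A,B,F}.
Union: {A,B,F}.
After 1: {A,B,F}.
δ(A,1) = {A,B,F}; δ(B,1) = {B,C,D,E,F}; δ(F,1) = {A,D,F}.
Union: {A,B,C,D,E,F}.
After 1: {A,B,C,D,E,F}.
δ(A,0) = {A,B,D,E}; δ(B,0) = {B,E,F}; δ(C,0) = {A,B,C,E}; δ(D,0) = {C,D,F}; δ(E,0) = {A,C,D,E,F}; δ(F,0) = {A,B,C,D,E,F}.
Union: {A,B,C,D,E,F}.
After 0: {A,B,C,D,E,F}.
δ(A,1) = {A,B,F}; δ(B,1) = {B,C,D,E,F}; δ(C,1) = {A,B,C,E,F}; δ(D,1) = {C,D,F}; δ(E,1) = {B,C,D,E}; δ(F,1) = {A,D,F}.
Union: {A,B,C,D,E,F}.
After 1: {A,B,C,D,E,F}.

{A,B,C,D,E,F}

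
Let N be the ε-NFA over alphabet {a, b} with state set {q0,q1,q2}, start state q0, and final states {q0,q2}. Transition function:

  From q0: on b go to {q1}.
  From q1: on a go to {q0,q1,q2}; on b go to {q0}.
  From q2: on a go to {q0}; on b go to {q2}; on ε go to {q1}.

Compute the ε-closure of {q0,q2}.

{q0,q1,q2}

Begin with {q0,q2}.
q2 →ε {q1}; add q1.
ε-closure = {q0,q1,q2}.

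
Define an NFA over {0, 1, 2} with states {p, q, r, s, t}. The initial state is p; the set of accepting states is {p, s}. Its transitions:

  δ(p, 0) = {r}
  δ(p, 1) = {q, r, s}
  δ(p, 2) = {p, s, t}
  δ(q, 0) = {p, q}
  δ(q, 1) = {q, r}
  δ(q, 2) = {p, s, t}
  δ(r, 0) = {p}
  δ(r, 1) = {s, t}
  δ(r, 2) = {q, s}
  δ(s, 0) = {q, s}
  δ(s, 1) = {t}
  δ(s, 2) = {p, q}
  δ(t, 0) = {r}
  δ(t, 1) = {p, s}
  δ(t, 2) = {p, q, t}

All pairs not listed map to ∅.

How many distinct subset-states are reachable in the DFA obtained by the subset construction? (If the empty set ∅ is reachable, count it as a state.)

Start state of the DFA: {p}.
{p} --0--> {r}  [new]
{p} --1--> {q, r, s}  [new]
{p} --2--> {p, s, t}  [new]
{r} --0--> {p}  [seen]
{r} --1--> {s, t}  [new]
{r} --2--> {q, s}  [new]
{q, r, s} --0--> {p, q, s}  [new]
{q, r, s} --1--> {q, r, s, t}  [new]
{q, r, s} --2--> {p, q, s, t}  [new]
{p, s, t} --0--> {q, r, s}  [seen]
{p, s, t} --1--> {p, q, r, s, t}  [new]
{p, s, t} --2--> {p, q, s, t}  [seen]
{s, t} --0--> {q, r, s}  [seen]
{s, t} --1--> {p, s, t}  [seen]
{s, t} --2--> {p, q, t}  [new]
{q, s} --0--> {p, q, s}  [seen]
{q, s} --1--> {q, r, t}  [new]
{q, s} --2--> {p, q, s, t}  [seen]
{p, q, s} --0--> {p, q, r, s}  [new]
{p, q, s} --1--> {q, r, s, t}  [seen]
{p, q, s} --2--> {p, q, s, t}  [seen]
{q, r, s, t} --0--> {p, q, r, s}  [seen]
{q, r, s, t} --1--> {p, q, r, s, t}  [seen]
{q, r, s, t} --2--> {p, q, s, t}  [seen]
{p, q, s, t} --0--> {p, q, r, s}  [seen]
{p, q, s, t} --1--> {p, q, r, s, t}  [seen]
{p, q, s, t} --2--> {p, q, s, t}  [seen]
{p, q, r, s, t} --0--> {p, q, r, s}  [seen]
{p, q, r, s, t} --1--> {p, q, r, s, t}  [seen]
{p, q, r, s, t} --2--> {p, q, s, t}  [seen]
{p, q, t} --0--> {p, q, r}  [new]
{p, q, t} --1--> {p, q, r, s}  [seen]
{p, q, t} --2--> {p, q, s, t}  [seen]
{q, r, t} --0--> {p, q, r}  [seen]
{q, r, t} --1--> {p, q, r, s, t}  [seen]
{q, r, t} --2--> {p, q, s, t}  [seen]
{p, q, r, s} --0--> {p, q, r, s}  [seen]
{p, q, r, s} --1--> {q, r, s, t}  [seen]
{p, q, r, s} --2--> {p, q, s, t}  [seen]
{p, q, r} --0--> {p, q, r}  [seen]
{p, q, r} --1--> {q, r, s, t}  [seen]
{p, q, r} --2--> {p, q, s, t}  [seen]
Reachable DFA states: {p}, {r}, {q, r, s}, {p, s, t}, {s, t}, {q, s}, {p, q, s}, {q, r, s, t}, {p, q, s, t}, {p, q, r, s, t}, {p, q, t}, {q, r, t}, {p, q, r, s}, {p, q, r}.

14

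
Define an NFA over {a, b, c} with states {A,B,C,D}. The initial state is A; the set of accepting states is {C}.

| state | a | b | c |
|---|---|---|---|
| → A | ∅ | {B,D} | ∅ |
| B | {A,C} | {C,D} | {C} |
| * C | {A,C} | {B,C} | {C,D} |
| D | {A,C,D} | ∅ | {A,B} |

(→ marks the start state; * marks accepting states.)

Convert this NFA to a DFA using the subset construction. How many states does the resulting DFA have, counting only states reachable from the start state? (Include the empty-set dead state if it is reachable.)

Start state of the DFA: {A}.
{A} --a--> ∅  [new]
{A} --b--> {B,D}  [new]
{A} --c--> ∅  [seen]
∅ --a--> ∅  [seen]
∅ --b--> ∅  [seen]
∅ --c--> ∅  [seen]
{B,D} --a--> {A,C,D}  [new]
{B,D} --b--> {C,D}  [new]
{B,D} --c--> {A,B,C}  [new]
{A,C,D} --a--> {A,C,D}  [seen]
{A,C,D} --b--> {B,C,D}  [new]
{A,C,D} --c--> {A,B,C,D}  [new]
{C,D} --a--> {A,C,D}  [seen]
{C,D} --b--> {B,C}  [new]
{C,D} --c--> {A,B,C,D}  [seen]
{A,B,C} --a--> {A,C}  [new]
{A,B,C} --b--> {B,C,D}  [seen]
{A,B,C} --c--> {C,D}  [seen]
{B,C,D} --a--> {A,C,D}  [seen]
{B,C,D} --b--> {B,C,D}  [seen]
{B,C,D} --c--> {A,B,C,D}  [seen]
{A,B,C,D} --a--> {A,C,D}  [seen]
{A,B,C,D} --b--> {B,C,D}  [seen]
{A,B,C,D} --c--> {A,B,C,D}  [seen]
{B,C} --a--> {A,C}  [seen]
{B,C} --b--> {B,C,D}  [seen]
{B,C} --c--> {C,D}  [seen]
{A,C} --a--> {A,C}  [seen]
{A,C} --b--> {B,C,D}  [seen]
{A,C} --c--> {C,D}  [seen]
Reachable DFA states: {A}, ∅, {B,D}, {A,C,D}, {C,D}, {A,B,C}, {B,C,D}, {A,B,C,D}, {B,C}, {A,C}.

10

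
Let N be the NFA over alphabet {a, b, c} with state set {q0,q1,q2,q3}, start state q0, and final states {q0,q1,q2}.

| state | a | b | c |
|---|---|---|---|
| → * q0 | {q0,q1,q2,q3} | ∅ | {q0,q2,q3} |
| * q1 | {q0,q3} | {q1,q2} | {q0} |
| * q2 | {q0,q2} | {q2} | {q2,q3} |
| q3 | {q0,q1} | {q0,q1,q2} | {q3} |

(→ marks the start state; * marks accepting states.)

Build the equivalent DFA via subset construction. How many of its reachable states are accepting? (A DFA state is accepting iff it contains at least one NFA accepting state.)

Start state of the DFA: {q0}.
{q0} --a--> {q0,q1,q2,q3}  [new]
{q0} --b--> ∅  [new]
{q0} --c--> {q0,q2,q3}  [new]
{q0,q1,q2,q3} --a--> {q0,q1,q2,q3}  [seen]
{q0,q1,q2,q3} --b--> {q0,q1,q2}  [new]
{q0,q1,q2,q3} --c--> {q0,q2,q3}  [seen]
∅ --a--> ∅  [seen]
∅ --b--> ∅  [seen]
∅ --c--> ∅  [seen]
{q0,q2,q3} --a--> {q0,q1,q2,q3}  [seen]
{q0,q2,q3} --b--> {q0,q1,q2}  [seen]
{q0,q2,q3} --c--> {q0,q2,q3}  [seen]
{q0,q1,q2} --a--> {q0,q1,q2,q3}  [seen]
{q0,q1,q2} --b--> {q1,q2}  [new]
{q0,q1,q2} --c--> {q0,q2,q3}  [seen]
{q1,q2} --a--> {q0,q2,q3}  [seen]
{q1,q2} --b--> {q1,q2}  [seen]
{q1,q2} --c--> {q0,q2,q3}  [seen]
Reachable DFA states: {q0}, {q0,q1,q2,q3}, ∅, {q0,q2,q3}, {q0,q1,q2}, {q1,q2}.
Accepting DFA states (contain an NFA accepting state): {q0}, {q0,q1,q2,q3}, {q0,q2,q3}, {q0,q1,q2}, {q1,q2}.

5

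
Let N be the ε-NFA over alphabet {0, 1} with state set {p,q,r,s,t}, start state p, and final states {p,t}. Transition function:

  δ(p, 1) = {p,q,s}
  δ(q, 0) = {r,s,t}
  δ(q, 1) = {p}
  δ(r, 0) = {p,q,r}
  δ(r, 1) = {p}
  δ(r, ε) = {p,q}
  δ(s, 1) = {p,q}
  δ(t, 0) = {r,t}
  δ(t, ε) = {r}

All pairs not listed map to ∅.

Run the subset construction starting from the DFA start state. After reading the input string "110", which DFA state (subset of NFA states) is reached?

Start: {p}.
δ(p,1) = {p,q,s}.
Union: {p,q,s}.
After 1: {p,q,s}.
δ(p,1) = {p,q,s}; δ(q,1) = {p}; δ(s,1) = {p,q}.
Union: {p,q,s}.
After 1: {p,q,s}.
δ(p,0) = ∅; δ(q,0) = {r,s,t}; δ(s,0) = ∅.
Union: {r,s,t}.
ε-closure gives {p,q,r,s,t}.
After 0: {p,q,r,s,t}.

{p,q,r,s,t}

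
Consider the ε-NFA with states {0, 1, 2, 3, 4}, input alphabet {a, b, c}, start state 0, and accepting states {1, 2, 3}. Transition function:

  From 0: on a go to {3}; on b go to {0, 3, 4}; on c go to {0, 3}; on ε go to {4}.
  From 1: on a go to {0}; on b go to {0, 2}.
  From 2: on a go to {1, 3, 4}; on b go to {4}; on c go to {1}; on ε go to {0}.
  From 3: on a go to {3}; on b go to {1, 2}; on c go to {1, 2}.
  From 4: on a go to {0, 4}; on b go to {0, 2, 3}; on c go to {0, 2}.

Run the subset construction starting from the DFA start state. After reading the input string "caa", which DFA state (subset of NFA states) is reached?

Start: {0, 4}.
δ(0,c) = {0, 3}; δ(4,c) = {0, 2}.
Union: {0, 2, 3}.
ε-closure gives {0, 2, 3, 4}.
After c: {0, 2, 3, 4}.
δ(0,a) = {3}; δ(2,a) = {1, 3, 4}; δ(3,a) = {3}; δ(4,a) = {0, 4}.
Union: {0, 1, 3, 4}.
After a: {0, 1, 3, 4}.
δ(0,a) = {3}; δ(1,a) = {0}; δ(3,a) = {3}; δ(4,a) = {0, 4}.
Union: {0, 3, 4}.
After a: {0, 3, 4}.

{0, 3, 4}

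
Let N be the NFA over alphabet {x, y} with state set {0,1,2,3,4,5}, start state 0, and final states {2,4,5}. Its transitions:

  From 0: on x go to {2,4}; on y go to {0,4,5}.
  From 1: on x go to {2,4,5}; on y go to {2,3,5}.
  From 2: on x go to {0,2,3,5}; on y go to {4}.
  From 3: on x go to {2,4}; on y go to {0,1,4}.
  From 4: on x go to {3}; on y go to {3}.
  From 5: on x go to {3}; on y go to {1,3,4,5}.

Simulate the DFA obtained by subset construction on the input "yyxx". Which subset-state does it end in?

Start: {0}.
δ(0,y) = {0,4,5}.
Union: {0,4,5}.
After y: {0,4,5}.
δ(0,y) = {0,4,5}; δ(4,y) = {3}; δ(5,y) = {1,3,4,5}.
Union: {0,1,3,4,5}.
After y: {0,1,3,4,5}.
δ(0,x) = {2,4}; δ(1,x) = {2,4,5}; δ(3,x) = {2,4}; δ(4,x) = {3}; δ(5,x) = {3}.
Union: {2,3,4,5}.
After x: {2,3,4,5}.
δ(2,x) = {0,2,3,5}; δ(3,x) = {2,4}; δ(4,x) = {3}; δ(5,x) = {3}.
Union: {0,2,3,4,5}.
After x: {0,2,3,4,5}.

{0,2,3,4,5}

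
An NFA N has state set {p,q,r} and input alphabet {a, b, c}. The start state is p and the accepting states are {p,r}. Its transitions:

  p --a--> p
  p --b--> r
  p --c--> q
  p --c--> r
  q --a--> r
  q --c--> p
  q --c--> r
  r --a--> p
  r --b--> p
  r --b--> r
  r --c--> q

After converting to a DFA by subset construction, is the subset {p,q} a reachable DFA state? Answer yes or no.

Start state of the DFA: {p}.
{p} --a--> {p}  [seen]
{p} --b--> {r}  [new]
{p} --c--> {q,r}  [new]
{r} --a--> {p}  [seen]
{r} --b--> {p,r}  [new]
{r} --c--> {q}  [new]
{q,r} --a--> {p,r}  [seen]
{q,r} --b--> {p,r}  [seen]
{q,r} --c--> {p,q,r}  [new]
{p,r} --a--> {p}  [seen]
{p,r} --b--> {p,r}  [seen]
{p,r} --c--> {q,r}  [seen]
{q} --a--> {r}  [seen]
{q} --b--> ∅  [new]
{q} --c--> {p,r}  [seen]
{p,q,r} --a--> {p,r}  [seen]
{p,q,r} --b--> {p,r}  [seen]
{p,q,r} --c--> {p,q,r}  [seen]
∅ --a--> ∅  [seen]
∅ --b--> ∅  [seen]
∅ --c--> ∅  [seen]
Reachable DFA states: {p}, {r}, {q,r}, {p,r}, {q}, {p,q,r}, ∅.
{p,q} is not among them.

no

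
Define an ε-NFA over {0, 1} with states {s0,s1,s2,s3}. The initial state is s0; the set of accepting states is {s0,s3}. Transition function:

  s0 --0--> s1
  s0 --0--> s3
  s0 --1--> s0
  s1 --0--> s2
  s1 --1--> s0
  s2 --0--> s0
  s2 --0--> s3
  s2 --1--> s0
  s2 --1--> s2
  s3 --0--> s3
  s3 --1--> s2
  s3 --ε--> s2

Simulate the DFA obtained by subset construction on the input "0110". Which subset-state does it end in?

Start: {s0}.
δ(s0,0) = {s1,s3}.
Union: {s1,s3}.
ε-closure gives {s1,s2,s3}.
After 0: {s1,s2,s3}.
δ(s1,1) = {s0}; δ(s2,1) = {s0,s2}; δ(s3,1) = {s2}.
Union: {s0,s2}.
After 1: {s0,s2}.
δ(s0,1) = {s0}; δ(s2,1) = {s0,s2}.
Union: {s0,s2}.
After 1: {s0,s2}.
δ(s0,0) = {s1,s3}; δ(s2,0) = {s0,s3}.
Union: {s0,s1,s3}.
ε-closure gives {s0,s1,s2,s3}.
After 0: {s0,s1,s2,s3}.

{s0,s1,s2,s3}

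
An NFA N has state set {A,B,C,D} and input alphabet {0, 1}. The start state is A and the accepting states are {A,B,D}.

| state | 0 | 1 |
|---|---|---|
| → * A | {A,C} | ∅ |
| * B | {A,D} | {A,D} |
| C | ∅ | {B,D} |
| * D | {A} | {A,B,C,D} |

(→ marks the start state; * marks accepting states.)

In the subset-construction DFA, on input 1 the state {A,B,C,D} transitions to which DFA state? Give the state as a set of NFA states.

δ(A,1) = ∅; δ(B,1) = {A,D}; δ(C,1) = {B,D}; δ(D,1) = {A,B,C,D}.
Union: {A,B,C,D}.

{A,B,C,D}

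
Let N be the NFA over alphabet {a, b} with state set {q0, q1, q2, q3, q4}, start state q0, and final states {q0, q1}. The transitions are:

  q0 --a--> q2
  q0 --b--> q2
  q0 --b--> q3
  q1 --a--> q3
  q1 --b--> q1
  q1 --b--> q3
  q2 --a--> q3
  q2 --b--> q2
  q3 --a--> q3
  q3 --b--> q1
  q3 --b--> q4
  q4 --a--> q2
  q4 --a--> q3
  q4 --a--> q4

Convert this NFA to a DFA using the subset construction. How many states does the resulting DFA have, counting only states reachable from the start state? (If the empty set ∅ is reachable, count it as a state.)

Start state of the DFA: {q0}.
{q0} --a--> {q2}  [new]
{q0} --b--> {q2, q3}  [new]
{q2} --a--> {q3}  [new]
{q2} --b--> {q2}  [seen]
{q2, q3} --a--> {q3}  [seen]
{q2, q3} --b--> {q1, q2, q4}  [new]
{q3} --a--> {q3}  [seen]
{q3} --b--> {q1, q4}  [new]
{q1, q2, q4} --a--> {q2, q3, q4}  [new]
{q1, q2, q4} --b--> {q1, q2, q3}  [new]
{q1, q4} --a--> {q2, q3, q4}  [seen]
{q1, q4} --b--> {q1, q3}  [new]
{q2, q3, q4} --a--> {q2, q3, q4}  [seen]
{q2, q3, q4} --b--> {q1, q2, q4}  [seen]
{q1, q2, q3} --a--> {q3}  [seen]
{q1, q2, q3} --b--> {q1, q2, q3, q4}  [new]
{q1, q3} --a--> {q3}  [seen]
{q1, q3} --b--> {q1, q3, q4}  [new]
{q1, q2, q3, q4} --a--> {q2, q3, q4}  [seen]
{q1, q2, q3, q4} --b--> {q1, q2, q3, q4}  [seen]
{q1, q3, q4} --a--> {q2, q3, q4}  [seen]
{q1, q3, q4} --b--> {q1, q3, q4}  [seen]
Reachable DFA states: {q0}, {q2}, {q2, q3}, {q3}, {q1, q2, q4}, {q1, q4}, {q2, q3, q4}, {q1, q2, q3}, {q1, q3}, {q1, q2, q3, q4}, {q1, q3, q4}.

11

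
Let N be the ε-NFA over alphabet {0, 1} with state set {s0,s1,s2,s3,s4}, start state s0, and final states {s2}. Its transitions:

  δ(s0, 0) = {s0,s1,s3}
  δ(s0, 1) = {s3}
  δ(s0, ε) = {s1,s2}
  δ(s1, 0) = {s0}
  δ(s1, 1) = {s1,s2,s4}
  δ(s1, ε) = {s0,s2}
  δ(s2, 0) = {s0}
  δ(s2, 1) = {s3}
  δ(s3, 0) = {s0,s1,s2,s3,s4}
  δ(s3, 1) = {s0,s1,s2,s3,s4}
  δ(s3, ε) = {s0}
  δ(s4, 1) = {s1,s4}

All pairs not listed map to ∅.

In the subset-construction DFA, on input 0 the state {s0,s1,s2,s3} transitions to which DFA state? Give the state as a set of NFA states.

{s0,s1,s2,s3,s4}

δ(s0,0) = {s0,s1,s3}; δ(s1,0) = {s0}; δ(s2,0) = {s0}; δ(s3,0) = {s0,s1,s2,s3,s4}.
Union: {s0,s1,s2,s3,s4}.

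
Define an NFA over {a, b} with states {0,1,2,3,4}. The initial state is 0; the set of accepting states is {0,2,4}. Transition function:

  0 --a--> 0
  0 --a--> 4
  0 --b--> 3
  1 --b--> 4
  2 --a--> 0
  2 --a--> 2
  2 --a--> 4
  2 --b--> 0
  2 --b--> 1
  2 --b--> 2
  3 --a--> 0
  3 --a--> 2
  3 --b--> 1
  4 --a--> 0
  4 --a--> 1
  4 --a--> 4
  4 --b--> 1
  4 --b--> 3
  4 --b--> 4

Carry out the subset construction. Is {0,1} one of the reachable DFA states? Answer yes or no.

no

Start state of the DFA: {0}.
{0} --a--> {0,4}  [new]
{0} --b--> {3}  [new]
{0,4} --a--> {0,1,4}  [new]
{0,4} --b--> {1,3,4}  [new]
{3} --a--> {0,2}  [new]
{3} --b--> {1}  [new]
{0,1,4} --a--> {0,1,4}  [seen]
{0,1,4} --b--> {1,3,4}  [seen]
{1,3,4} --a--> {0,1,2,4}  [new]
{1,3,4} --b--> {1,3,4}  [seen]
{0,2} --a--> {0,2,4}  [new]
{0,2} --b--> {0,1,2,3}  [new]
{1} --a--> ∅  [new]
{1} --b--> {4}  [new]
{0,1,2,4} --a--> {0,1,2,4}  [seen]
{0,1,2,4} --b--> {0,1,2,3,4}  [new]
{0,2,4} --a--> {0,1,2,4}  [seen]
{0,2,4} --b--> {0,1,2,3,4}  [seen]
{0,1,2,3} --a--> {0,2,4}  [seen]
{0,1,2,3} --b--> {0,1,2,3,4}  [seen]
∅ --a--> ∅  [seen]
∅ --b--> ∅  [seen]
{4} --a--> {0,1,4}  [seen]
{4} --b--> {1,3,4}  [seen]
{0,1,2,3,4} --a--> {0,1,2,4}  [seen]
{0,1,2,3,4} --b--> {0,1,2,3,4}  [seen]
Reachable DFA states: {0}, {0,4}, {3}, {0,1,4}, {1,3,4}, {0,2}, {1}, {0,1,2,4}, {0,2,4}, {0,1,2,3}, ∅, {4}, {0,1,2,3,4}.
{0,1} is not among them.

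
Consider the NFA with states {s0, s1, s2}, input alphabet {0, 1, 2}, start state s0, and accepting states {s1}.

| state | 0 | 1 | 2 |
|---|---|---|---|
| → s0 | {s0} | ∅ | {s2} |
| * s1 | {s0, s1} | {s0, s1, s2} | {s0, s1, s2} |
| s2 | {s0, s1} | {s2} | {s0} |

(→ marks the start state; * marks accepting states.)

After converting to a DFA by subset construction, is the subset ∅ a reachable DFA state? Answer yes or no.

yes

Start state of the DFA: {s0}.
{s0} --0--> {s0}  [seen]
{s0} --1--> ∅  [new]
{s0} --2--> {s2}  [new]
∅ --0--> ∅  [seen]
∅ --1--> ∅  [seen]
∅ --2--> ∅  [seen]
{s2} --0--> {s0, s1}  [new]
{s2} --1--> {s2}  [seen]
{s2} --2--> {s0}  [seen]
{s0, s1} --0--> {s0, s1}  [seen]
{s0, s1} --1--> {s0, s1, s2}  [new]
{s0, s1} --2--> {s0, s1, s2}  [seen]
{s0, s1, s2} --0--> {s0, s1}  [seen]
{s0, s1, s2} --1--> {s0, s1, s2}  [seen]
{s0, s1, s2} --2--> {s0, s1, s2}  [seen]
Reachable DFA states: {s0}, ∅, {s2}, {s0, s1}, {s0, s1, s2}.
∅ is among them.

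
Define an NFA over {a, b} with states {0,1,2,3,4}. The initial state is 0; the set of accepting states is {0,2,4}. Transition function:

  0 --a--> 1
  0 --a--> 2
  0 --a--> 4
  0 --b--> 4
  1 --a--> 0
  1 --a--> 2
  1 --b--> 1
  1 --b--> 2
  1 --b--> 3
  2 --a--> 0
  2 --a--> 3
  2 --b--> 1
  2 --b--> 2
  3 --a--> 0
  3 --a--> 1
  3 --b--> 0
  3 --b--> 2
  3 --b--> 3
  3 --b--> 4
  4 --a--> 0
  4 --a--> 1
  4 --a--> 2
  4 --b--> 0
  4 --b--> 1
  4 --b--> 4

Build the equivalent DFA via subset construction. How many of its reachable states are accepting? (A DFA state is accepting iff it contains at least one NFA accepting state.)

9

Start state of the DFA: {0}.
{0} --a--> {1,2,4}  [new]
{0} --b--> {4}  [new]
{1,2,4} --a--> {0,1,2,3}  [new]
{1,2,4} --b--> {0,1,2,3,4}  [new]
{4} --a--> {0,1,2}  [new]
{4} --b--> {0,1,4}  [new]
{0,1,2,3} --a--> {0,1,2,3,4}  [seen]
{0,1,2,3} --b--> {0,1,2,3,4}  [seen]
{0,1,2,3,4} --a--> {0,1,2,3,4}  [seen]
{0,1,2,3,4} --b--> {0,1,2,3,4}  [seen]
{0,1,2} --a--> {0,1,2,3,4}  [seen]
{0,1,2} --b--> {1,2,3,4}  [new]
{0,1,4} --a--> {0,1,2,4}  [new]
{0,1,4} --b--> {0,1,2,3,4}  [seen]
{1,2,3,4} --a--> {0,1,2,3}  [seen]
{1,2,3,4} --b--> {0,1,2,3,4}  [seen]
{0,1,2,4} --a--> {0,1,2,3,4}  [seen]
{0,1,2,4} --b--> {0,1,2,3,4}  [seen]
Reachable DFA states: {0}, {1,2,4}, {4}, {0,1,2,3}, {0,1,2,3,4}, {0,1,2}, {0,1,4}, {1,2,3,4}, {0,1,2,4}.
Accepting DFA states (contain an NFA accepting state): {0}, {1,2,4}, {4}, {0,1,2,3}, {0,1,2,3,4}, {0,1,2}, {0,1,4}, {1,2,3,4}, {0,1,2,4}.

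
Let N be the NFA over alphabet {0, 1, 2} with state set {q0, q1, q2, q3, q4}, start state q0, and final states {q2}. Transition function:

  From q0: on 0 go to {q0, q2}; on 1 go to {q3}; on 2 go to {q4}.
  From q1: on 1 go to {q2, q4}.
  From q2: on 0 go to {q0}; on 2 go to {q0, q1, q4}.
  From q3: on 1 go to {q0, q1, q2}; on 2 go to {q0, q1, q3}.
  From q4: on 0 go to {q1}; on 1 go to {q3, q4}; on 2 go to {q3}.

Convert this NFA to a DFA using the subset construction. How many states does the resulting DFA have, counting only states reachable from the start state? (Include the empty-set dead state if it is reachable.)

Start state of the DFA: {q0}.
{q0} --0--> {q0, q2}  [new]
{q0} --1--> {q3}  [new]
{q0} --2--> {q4}  [new]
{q0, q2} --0--> {q0, q2}  [seen]
{q0, q2} --1--> {q3}  [seen]
{q0, q2} --2--> {q0, q1, q4}  [new]
{q3} --0--> ∅  [new]
{q3} --1--> {q0, q1, q2}  [new]
{q3} --2--> {q0, q1, q3}  [new]
{q4} --0--> {q1}  [new]
{q4} --1--> {q3, q4}  [new]
{q4} --2--> {q3}  [seen]
{q0, q1, q4} --0--> {q0, q1, q2}  [seen]
{q0, q1, q4} --1--> {q2, q3, q4}  [new]
{q0, q1, q4} --2--> {q3, q4}  [seen]
∅ --0--> ∅  [seen]
∅ --1--> ∅  [seen]
∅ --2--> ∅  [seen]
{q0, q1, q2} --0--> {q0, q2}  [seen]
{q0, q1, q2} --1--> {q2, q3, q4}  [seen]
{q0, q1, q2} --2--> {q0, q1, q4}  [seen]
{q0, q1, q3} --0--> {q0, q2}  [seen]
{q0, q1, q3} --1--> {q0, q1, q2, q3, q4}  [new]
{q0, q1, q3} --2--> {q0, q1, q3, q4}  [new]
{q1} --0--> ∅  [seen]
{q1} --1--> {q2, q4}  [new]
{q1} --2--> ∅  [seen]
{q3, q4} --0--> {q1}  [seen]
{q3, q4} --1--> {q0, q1, q2, q3, q4}  [seen]
{q3, q4} --2--> {q0, q1, q3}  [seen]
{q2, q3, q4} --0--> {q0, q1}  [new]
{q2, q3, q4} --1--> {q0, q1, q2, q3, q4}  [seen]
{q2, q3, q4} --2--> {q0, q1, q3, q4}  [seen]
{q0, q1, q2, q3, q4} --0--> {q0, q1, q2}  [seen]
{q0, q1, q2, q3, q4} --1--> {q0, q1, q2, q3, q4}  [seen]
{q0, q1, q2, q3, q4} --2--> {q0, q1, q3, q4}  [seen]
{q0, q1, q3, q4} --0--> {q0, q1, q2}  [seen]
{q0, q1, q3, q4} --1--> {q0, q1, q2, q3, q4}  [seen]
{q0, q1, q3, q4} --2--> {q0, q1, q3, q4}  [seen]
{q2, q4} --0--> {q0, q1}  [seen]
{q2, q4} --1--> {q3, q4}  [seen]
{q2, q4} --2--> {q0, q1, q3, q4}  [seen]
{q0, q1} --0--> {q0, q2}  [seen]
{q0, q1} --1--> {q2, q3, q4}  [seen]
{q0, q1} --2--> {q4}  [seen]
Reachable DFA states: {q0}, {q0, q2}, {q3}, {q4}, {q0, q1, q4}, ∅, {q0, q1, q2}, {q0, q1, q3}, {q1}, {q3, q4}, {q2, q3, q4}, {q0, q1, q2, q3, q4}, {q0, q1, q3, q4}, {q2, q4}, {q0, q1}.

15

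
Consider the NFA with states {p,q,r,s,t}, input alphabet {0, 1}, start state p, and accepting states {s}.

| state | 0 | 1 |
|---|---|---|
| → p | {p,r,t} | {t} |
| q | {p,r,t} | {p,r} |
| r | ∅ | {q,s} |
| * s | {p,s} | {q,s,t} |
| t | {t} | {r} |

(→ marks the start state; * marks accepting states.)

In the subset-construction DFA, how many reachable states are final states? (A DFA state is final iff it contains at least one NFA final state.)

4

Start state of the DFA: {p}.
{p} --0--> {p,r,t}  [new]
{p} --1--> {t}  [new]
{p,r,t} --0--> {p,r,t}  [seen]
{p,r,t} --1--> {q,r,s,t}  [new]
{t} --0--> {t}  [seen]
{t} --1--> {r}  [new]
{q,r,s,t} --0--> {p,r,s,t}  [new]
{q,r,s,t} --1--> {p,q,r,s,t}  [new]
{r} --0--> ∅  [new]
{r} --1--> {q,s}  [new]
{p,r,s,t} --0--> {p,r,s,t}  [seen]
{p,r,s,t} --1--> {q,r,s,t}  [seen]
{p,q,r,s,t} --0--> {p,r,s,t}  [seen]
{p,q,r,s,t} --1--> {p,q,r,s,t}  [seen]
∅ --0--> ∅  [seen]
∅ --1--> ∅  [seen]
{q,s} --0--> {p,r,s,t}  [seen]
{q,s} --1--> {p,q,r,s,t}  [seen]
Reachable DFA states: {p}, {p,r,t}, {t}, {q,r,s,t}, {r}, {p,r,s,t}, {p,q,r,s,t}, ∅, {q,s}.
Accepting DFA states (contain an NFA accepting state): {q,r,s,t}, {p,r,s,t}, {p,q,r,s,t}, {q,s}.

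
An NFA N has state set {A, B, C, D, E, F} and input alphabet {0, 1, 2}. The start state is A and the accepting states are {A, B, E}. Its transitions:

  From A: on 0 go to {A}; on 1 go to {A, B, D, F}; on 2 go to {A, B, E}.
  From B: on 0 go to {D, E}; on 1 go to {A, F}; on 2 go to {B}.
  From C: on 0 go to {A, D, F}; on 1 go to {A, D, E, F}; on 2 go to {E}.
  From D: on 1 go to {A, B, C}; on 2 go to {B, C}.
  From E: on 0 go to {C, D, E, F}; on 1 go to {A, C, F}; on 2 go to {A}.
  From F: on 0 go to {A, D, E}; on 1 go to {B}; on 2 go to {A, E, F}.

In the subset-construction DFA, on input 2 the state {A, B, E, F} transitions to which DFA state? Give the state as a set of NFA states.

{A, B, E, F}

δ(A,2) = {A, B, E}; δ(B,2) = {B}; δ(E,2) = {A}; δ(F,2) = {A, E, F}.
Union: {A, B, E, F}.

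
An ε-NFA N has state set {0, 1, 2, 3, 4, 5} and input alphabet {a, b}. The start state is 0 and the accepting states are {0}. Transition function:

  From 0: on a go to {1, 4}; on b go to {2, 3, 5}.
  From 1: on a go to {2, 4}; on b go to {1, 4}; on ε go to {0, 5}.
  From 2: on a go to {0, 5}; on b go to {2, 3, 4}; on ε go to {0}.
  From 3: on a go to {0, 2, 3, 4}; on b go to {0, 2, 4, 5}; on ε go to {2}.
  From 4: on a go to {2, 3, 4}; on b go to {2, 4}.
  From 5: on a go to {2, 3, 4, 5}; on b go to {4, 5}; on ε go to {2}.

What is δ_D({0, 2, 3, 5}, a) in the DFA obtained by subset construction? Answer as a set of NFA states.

{0, 1, 2, 3, 4, 5}

δ(0,a) = {1, 4}; δ(2,a) = {0, 5}; δ(3,a) = {0, 2, 3, 4}; δ(5,a) = {2, 3, 4, 5}.
Union: {0, 1, 2, 3, 4, 5}.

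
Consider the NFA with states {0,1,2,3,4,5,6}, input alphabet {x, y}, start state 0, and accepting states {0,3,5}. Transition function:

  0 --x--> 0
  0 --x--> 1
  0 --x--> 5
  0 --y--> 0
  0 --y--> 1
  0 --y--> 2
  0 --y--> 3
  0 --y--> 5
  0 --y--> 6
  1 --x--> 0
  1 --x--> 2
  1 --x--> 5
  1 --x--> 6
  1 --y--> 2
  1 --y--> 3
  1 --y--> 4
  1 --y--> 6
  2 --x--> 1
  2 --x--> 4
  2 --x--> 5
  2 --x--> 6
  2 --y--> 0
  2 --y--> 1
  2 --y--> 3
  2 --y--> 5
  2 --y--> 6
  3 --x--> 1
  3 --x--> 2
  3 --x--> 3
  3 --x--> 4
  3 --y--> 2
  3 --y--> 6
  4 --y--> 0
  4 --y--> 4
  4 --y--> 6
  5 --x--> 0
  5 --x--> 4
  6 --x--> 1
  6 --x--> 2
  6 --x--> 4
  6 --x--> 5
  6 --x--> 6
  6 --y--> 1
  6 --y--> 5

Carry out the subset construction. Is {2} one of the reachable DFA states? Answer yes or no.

Start state of the DFA: {0}.
{0} --x--> {0,1,5}  [new]
{0} --y--> {0,1,2,3,5,6}  [new]
{0,1,5} --x--> {0,1,2,4,5,6}  [new]
{0,1,5} --y--> {0,1,2,3,4,5,6}  [new]
{0,1,2,3,5,6} --x--> {0,1,2,3,4,5,6}  [seen]
{0,1,2,3,5,6} --y--> {0,1,2,3,4,5,6}  [seen]
{0,1,2,4,5,6} --x--> {0,1,2,4,5,6}  [seen]
{0,1,2,4,5,6} --y--> {0,1,2,3,4,5,6}  [seen]
{0,1,2,3,4,5,6} --x--> {0,1,2,3,4,5,6}  [seen]
{0,1,2,3,4,5,6} --y--> {0,1,2,3,4,5,6}  [seen]
Reachable DFA states: {0}, {0,1,5}, {0,1,2,3,5,6}, {0,1,2,4,5,6}, {0,1,2,3,4,5,6}.
{2} is not among them.

no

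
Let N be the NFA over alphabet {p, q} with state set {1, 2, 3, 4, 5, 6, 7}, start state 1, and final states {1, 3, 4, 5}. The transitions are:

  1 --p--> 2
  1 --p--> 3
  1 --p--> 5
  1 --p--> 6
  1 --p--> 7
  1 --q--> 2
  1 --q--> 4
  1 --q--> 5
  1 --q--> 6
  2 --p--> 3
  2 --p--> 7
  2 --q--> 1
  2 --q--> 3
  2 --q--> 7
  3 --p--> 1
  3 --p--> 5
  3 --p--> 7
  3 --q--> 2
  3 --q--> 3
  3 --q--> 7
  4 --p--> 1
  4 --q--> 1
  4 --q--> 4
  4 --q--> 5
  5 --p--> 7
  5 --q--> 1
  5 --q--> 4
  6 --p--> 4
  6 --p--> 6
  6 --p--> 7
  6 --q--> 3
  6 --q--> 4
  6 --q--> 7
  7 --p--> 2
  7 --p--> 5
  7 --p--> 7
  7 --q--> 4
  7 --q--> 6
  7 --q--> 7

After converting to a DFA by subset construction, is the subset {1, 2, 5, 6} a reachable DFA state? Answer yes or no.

Start state of the DFA: {1}.
{1} --p--> {2, 3, 5, 6, 7}  [new]
{1} --q--> {2, 4, 5, 6}  [new]
{2, 3, 5, 6, 7} --p--> {1, 2, 3, 4, 5, 6, 7}  [new]
{2, 3, 5, 6, 7} --q--> {1, 2, 3, 4, 6, 7}  [new]
{2, 4, 5, 6} --p--> {1, 3, 4, 6, 7}  [new]
{2, 4, 5, 6} --q--> {1, 3, 4, 5, 7}  [new]
{1, 2, 3, 4, 5, 6, 7} --p--> {1, 2, 3, 4, 5, 6, 7}  [seen]
{1, 2, 3, 4, 5, 6, 7} --q--> {1, 2, 3, 4, 5, 6, 7}  [seen]
{1, 2, 3, 4, 6, 7} --p--> {1, 2, 3, 4, 5, 6, 7}  [seen]
{1, 2, 3, 4, 6, 7} --q--> {1, 2, 3, 4, 5, 6, 7}  [seen]
{1, 3, 4, 6, 7} --p--> {1, 2, 3, 4, 5, 6, 7}  [seen]
{1, 3, 4, 6, 7} --q--> {1, 2, 3, 4, 5, 6, 7}  [seen]
{1, 3, 4, 5, 7} --p--> {1, 2, 3, 5, 6, 7}  [new]
{1, 3, 4, 5, 7} --q--> {1, 2, 3, 4, 5, 6, 7}  [seen]
{1, 2, 3, 5, 6, 7} --p--> {1, 2, 3, 4, 5, 6, 7}  [seen]
{1, 2, 3, 5, 6, 7} --q--> {1, 2, 3, 4, 5, 6, 7}  [seen]
Reachable DFA states: {1}, {2, 3, 5, 6, 7}, {2, 4, 5, 6}, {1, 2, 3, 4, 5, 6, 7}, {1, 2, 3, 4, 6, 7}, {1, 3, 4, 6, 7}, {1, 3, 4, 5, 7}, {1, 2, 3, 5, 6, 7}.
{1, 2, 5, 6} is not among them.

no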